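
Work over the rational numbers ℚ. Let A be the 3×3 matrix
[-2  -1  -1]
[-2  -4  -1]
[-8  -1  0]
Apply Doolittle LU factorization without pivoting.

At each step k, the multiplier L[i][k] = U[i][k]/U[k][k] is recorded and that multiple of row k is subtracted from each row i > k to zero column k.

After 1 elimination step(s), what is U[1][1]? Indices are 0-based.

U[1][1] = -3

[col 0] pivot -2
  R1 -= 1*R0 → (0, -3, 0)  (L[1][0] := 1)
  R2 -= 4*R0 → (0, 3, 4)  (L[2][0] := 4)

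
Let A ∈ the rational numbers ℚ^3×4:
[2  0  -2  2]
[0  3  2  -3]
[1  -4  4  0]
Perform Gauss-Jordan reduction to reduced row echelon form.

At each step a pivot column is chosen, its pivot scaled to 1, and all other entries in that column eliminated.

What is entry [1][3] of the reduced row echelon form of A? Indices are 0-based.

M[1][3] = -13/23

pivot(0,0)=2: scale R0 → (1, 0, -1, 1)
  clear (2,0): R2 −= (1)R0 → (0, -4, 5, -1)
pivot(1,1)=3: scale R1 → (0, 1, 2/3, -1)
  clear (2,1): R2 −= (-4)R1 → (0, 0, 23/3, -5)
pivot(2,2)=23/3: scale R2 → (0, 0, 1, -15/23)
  clear (0,2): R0 −= (-1)R2 → (1, 0, 0, 8/23)
  clear (1,2): R1 −= (2/3)R2 → (0, 1, 0, -13/23)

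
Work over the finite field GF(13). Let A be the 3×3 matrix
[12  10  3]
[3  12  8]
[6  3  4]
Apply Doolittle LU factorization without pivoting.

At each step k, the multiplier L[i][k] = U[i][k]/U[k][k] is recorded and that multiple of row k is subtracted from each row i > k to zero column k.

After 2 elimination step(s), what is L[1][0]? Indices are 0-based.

[col 0] pivot 12
  R1 -= 10*R0 → (0, 3, 4)  (L[1][0] := 10)
  R2 -= 7*R0 → (0, 11, 9)  (L[2][0] := 7)
[col 1] pivot 3
  R2 -= 8*R1 → (0, 0, 3)  (L[2][1] := 8)

L[1][0] = 10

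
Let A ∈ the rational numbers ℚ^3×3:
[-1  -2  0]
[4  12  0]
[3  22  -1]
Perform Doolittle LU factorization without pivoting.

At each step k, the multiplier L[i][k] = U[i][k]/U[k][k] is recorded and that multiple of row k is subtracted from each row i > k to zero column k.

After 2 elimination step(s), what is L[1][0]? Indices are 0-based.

L[1][0] = -4

Step 1: pivot at (0,0) is -1.
  row1 ← row1 − (-4)·row0  ⇒  L[1][0]=-4, U row1=(0, 4, 0)
  row2 ← row2 − (-3)·row0  ⇒  L[2][0]=-3, U row2=(0, 16, -1)
Step 2: pivot at (1,1) is 4.
  row2 ← row2 − (4)·row1  ⇒  L[2][1]=4, U row2=(0, 0, -1)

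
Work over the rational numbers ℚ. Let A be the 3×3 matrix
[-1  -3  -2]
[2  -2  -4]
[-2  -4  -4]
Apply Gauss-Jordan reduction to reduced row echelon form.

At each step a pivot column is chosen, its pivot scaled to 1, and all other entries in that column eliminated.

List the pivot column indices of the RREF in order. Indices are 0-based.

[1] R0 /= -1  ⇒  (1, 3, 2)
     R1 -= 2·R0  ⇒  (0, -8, -8)
     R2 -= -2·R0  ⇒  (0, 2, 0)
[2] R1 /= -8  ⇒  (0, 1, 1)
     R0 -= 3·R1  ⇒  (1, 0, -1)
     R2 -= 2·R1  ⇒  (0, 0, -2)
[3] R2 /= -2  ⇒  (0, 0, 1)
     R0 -= -1·R2  ⇒  (1, 0, 0)
     R1 -= 1·R2  ⇒  (0, 1, 0)

pivot columns: 0, 1, 2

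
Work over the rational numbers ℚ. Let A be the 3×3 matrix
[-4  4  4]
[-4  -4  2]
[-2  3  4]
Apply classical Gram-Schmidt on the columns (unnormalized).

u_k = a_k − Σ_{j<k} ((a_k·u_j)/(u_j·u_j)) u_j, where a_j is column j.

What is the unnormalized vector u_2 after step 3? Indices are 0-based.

u_2 = (-7/9, 7/45, 56/45)

Step 1: u_0 = a_0 = (-4, -4, -2).
Step 2: u_1 = a_1 − (-1/6)·u_0 = (10/3, -14/3, 8/3).
Step 3: u_2 = a_2 − (-8/9)·u_0 − (11/30)·u_1 = (-7/9, 7/45, 56/45).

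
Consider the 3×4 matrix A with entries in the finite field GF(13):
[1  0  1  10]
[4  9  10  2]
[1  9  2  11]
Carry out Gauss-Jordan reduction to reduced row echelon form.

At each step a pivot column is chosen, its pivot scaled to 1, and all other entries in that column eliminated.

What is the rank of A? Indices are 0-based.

[1] R0 /= 1  ⇒  (1, 0, 1, 10)
     R1 -= 4·R0  ⇒  (0, 9, 6, 1)
     R2 -= 1·R0  ⇒  (0, 9, 1, 1)
[2] R1 /= 9  ⇒  (0, 1, 5, 3)
     R2 -= 9·R1  ⇒  (0, 0, 8, 0)
[3] R2 /= 8  ⇒  (0, 0, 1, 0)
     R0 -= 1·R2  ⇒  (1, 0, 0, 10)
     R1 -= 5·R2  ⇒  (0, 1, 0, 3)

rank = 3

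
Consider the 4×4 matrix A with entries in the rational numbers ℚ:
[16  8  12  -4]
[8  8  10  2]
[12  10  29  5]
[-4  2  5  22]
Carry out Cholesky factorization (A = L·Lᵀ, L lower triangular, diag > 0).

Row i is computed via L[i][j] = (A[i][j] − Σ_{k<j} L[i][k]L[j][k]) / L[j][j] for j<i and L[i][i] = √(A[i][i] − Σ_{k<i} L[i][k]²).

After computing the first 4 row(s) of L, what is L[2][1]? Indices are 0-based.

Step 1: L[0][0] = √(16) = 4.
  L[1][0] = (8) / L[0][0] = 2.
Step 2: L[1][1] = √(4) = 2.
  L[2][0] = (12) / L[0][0] = 3.
  L[2][1] = (4) / L[1][1] = 2.
Step 3: L[2][2] = √(16) = 4.
  L[3][0] = (-4) / L[0][0] = -1.
  L[3][1] = (4) / L[1][1] = 2.
  L[3][2] = (4) / L[2][2] = 1.
Step 4: L[3][3] = √(16) = 4.

L[2][1] = 2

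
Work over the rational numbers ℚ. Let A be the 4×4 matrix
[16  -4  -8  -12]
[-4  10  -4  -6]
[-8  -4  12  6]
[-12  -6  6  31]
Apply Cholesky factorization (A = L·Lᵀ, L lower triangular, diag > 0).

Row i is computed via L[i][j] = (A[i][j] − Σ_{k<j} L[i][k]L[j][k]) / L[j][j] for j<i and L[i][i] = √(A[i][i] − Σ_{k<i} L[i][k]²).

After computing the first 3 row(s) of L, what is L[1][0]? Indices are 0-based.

L[1][0] = -1

Step 1: L[0][0] = √(16) = 4.
  L[1][0] = (-4) / L[0][0] = -1.
Step 2: L[1][1] = √(9) = 3.
  L[2][0] = (-8) / L[0][0] = -2.
  L[2][1] = (-6) / L[1][1] = -2.
Step 3: L[2][2] = √(4) = 2.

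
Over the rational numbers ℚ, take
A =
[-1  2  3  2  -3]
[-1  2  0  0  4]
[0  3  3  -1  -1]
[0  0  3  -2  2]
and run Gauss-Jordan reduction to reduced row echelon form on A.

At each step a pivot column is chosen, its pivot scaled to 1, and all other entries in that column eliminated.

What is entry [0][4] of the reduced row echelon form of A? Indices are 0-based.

M[0][4] = -9/2

step 1: normalize row 0 (÷-1) = (1, -2, -3, -2, 3)
  row 1: subtract -1×row0 = (0, 0, -3, -2, 7)
step 2: exchange rows 1,2
step 2: normalize row 1 (÷3) = (0, 1, 1, -1/3, -1/3)
  row 0: subtract -2×row1 = (1, 0, -1, -8/3, 7/3)
step 3: normalize row 2 (÷-3) = (0, 0, 1, 2/3, -7/3)
  row 0: subtract -1×row2 = (1, 0, 0, -2, 0)
  row 1: subtract 1×row2 = (0, 1, 0, -1, 2)
  row 3: subtract 3×row2 = (0, 0, 0, -4, 9)
step 4: normalize row 3 (÷-4) = (0, 0, 0, 1, -9/4)
  row 0: subtract -2×row3 = (1, 0, 0, 0, -9/2)
  row 1: subtract -1×row3 = (0, 1, 0, 0, -1/4)
  row 2: subtract 2/3×row3 = (0, 0, 1, 0, -5/6)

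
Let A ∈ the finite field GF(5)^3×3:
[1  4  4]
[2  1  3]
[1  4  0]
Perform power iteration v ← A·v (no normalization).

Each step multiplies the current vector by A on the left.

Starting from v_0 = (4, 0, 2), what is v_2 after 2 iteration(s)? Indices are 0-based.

v_0 = (4, 0, 2).
v_1 = A·v_0 = (2, 4, 4).
v_2 = A·v_1 = (4, 0, 3).

v_2 = (4, 0, 3)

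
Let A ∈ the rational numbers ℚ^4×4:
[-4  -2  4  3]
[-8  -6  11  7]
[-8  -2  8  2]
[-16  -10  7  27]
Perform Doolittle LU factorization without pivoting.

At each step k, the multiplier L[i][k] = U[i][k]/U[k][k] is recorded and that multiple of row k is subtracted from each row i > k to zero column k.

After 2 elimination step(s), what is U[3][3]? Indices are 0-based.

U[3][3] = 14

k=0: U[0][0]=-4
  eliminate (1,0): mult=2, new row 1: (0, -2, 3, 1); set L[1][0]=2
  eliminate (2,0): mult=2, new row 2: (0, 2, 0, -4); set L[2][0]=2
  eliminate (3,0): mult=4, new row 3: (0, -2, -9, 15); set L[3][0]=4
k=1: U[1][1]=-2
  eliminate (2,1): mult=-1, new row 2: (0, 0, 3, -3); set L[2][1]=-1
  eliminate (3,1): mult=1, new row 3: (0, 0, -12, 14); set L[3][1]=1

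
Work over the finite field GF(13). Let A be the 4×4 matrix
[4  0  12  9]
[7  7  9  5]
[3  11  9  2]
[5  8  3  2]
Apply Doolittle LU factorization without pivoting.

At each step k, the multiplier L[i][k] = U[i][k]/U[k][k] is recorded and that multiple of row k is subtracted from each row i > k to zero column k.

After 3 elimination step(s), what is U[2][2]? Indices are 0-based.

[col 0] pivot 4
  R1 -= 5*R0 → (0, 7, 1, 12)  (L[1][0] := 5)
  R2 -= 4*R0 → (0, 11, 0, 5)  (L[2][0] := 4)
  R3 -= 11*R0 → (0, 8, 1, 7)  (L[3][0] := 11)
[col 1] pivot 7
  R2 -= 9*R1 → (0, 0, 4, 1)  (L[2][1] := 9)
  R3 -= 3*R1 → (0, 0, 11, 10)  (L[3][1] := 3)
[col 2] pivot 4
  R3 -= 6*R2 → (0, 0, 0, 4)  (L[3][2] := 6)

U[2][2] = 4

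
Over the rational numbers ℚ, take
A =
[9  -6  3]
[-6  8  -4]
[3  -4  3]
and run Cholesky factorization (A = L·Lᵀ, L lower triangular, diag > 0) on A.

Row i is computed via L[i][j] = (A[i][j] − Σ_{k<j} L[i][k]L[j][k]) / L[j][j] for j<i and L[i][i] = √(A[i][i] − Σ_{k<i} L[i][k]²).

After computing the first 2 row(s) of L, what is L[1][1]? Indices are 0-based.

L[1][1] = 2

Step 1: L[0][0] = √(9) = 3.
  L[1][0] = (-6) / L[0][0] = -2.
Step 2: L[1][1] = √(4) = 2.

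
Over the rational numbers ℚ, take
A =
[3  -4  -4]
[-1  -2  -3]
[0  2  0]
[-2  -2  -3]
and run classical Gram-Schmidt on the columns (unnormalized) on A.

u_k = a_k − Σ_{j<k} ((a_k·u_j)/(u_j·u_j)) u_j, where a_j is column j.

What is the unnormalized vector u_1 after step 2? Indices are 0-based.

Step 1: u_0 = a_0 = (3, -1, 0, -2).
Step 2: u_1 = a_1 − (-3/7)·u_0 = (-19/7, -17/7, 2, -20/7).

u_1 = (-19/7, -17/7, 2, -20/7)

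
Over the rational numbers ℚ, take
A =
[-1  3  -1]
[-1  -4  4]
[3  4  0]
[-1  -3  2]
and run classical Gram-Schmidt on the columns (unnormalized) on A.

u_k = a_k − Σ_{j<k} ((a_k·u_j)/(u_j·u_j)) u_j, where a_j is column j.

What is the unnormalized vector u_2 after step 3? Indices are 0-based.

Step 1: u_0 = a_0 = (-1, -1, 3, -1).
Step 2: u_1 = a_1 − (4/3)·u_0 = (13/3, -8/3, 0, -5/3).
Step 3: u_2 = a_2 − (-5/12)·u_0 − (-55/86)·u_1 = (233/172, 323/172, 5/4, 89/172).

u_2 = (233/172, 323/172, 5/4, 89/172)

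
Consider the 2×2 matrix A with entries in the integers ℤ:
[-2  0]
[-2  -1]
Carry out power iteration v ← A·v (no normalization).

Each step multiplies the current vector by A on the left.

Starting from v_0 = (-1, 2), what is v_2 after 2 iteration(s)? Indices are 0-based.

v_2 = (-4, -4)

v_0 = (-1, 2).
v_1 = A·v_0 = (2, 0).
v_2 = A·v_1 = (-4, -4).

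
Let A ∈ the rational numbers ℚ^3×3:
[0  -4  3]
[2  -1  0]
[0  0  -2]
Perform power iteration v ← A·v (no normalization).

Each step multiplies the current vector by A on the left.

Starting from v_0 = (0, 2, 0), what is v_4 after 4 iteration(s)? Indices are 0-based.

v_0 = (0, 2, 0).
v_1 = A·v_0 = (-8, -2, 0).
v_2 = A·v_1 = (8, -14, 0).
v_3 = A·v_2 = (56, 30, 0).
v_4 = A·v_3 = (-120, 82, 0).

v_4 = (-120, 82, 0)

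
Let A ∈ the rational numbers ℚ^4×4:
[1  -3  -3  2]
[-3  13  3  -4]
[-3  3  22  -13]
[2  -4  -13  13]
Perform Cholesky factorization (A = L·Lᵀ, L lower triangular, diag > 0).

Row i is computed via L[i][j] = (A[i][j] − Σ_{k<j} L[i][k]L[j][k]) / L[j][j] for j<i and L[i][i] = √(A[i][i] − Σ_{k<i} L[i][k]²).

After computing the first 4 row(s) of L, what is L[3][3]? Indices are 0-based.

Step 1: L[0][0] = √(1) = 1.
  L[1][0] = (-3) / L[0][0] = -3.
Step 2: L[1][1] = √(4) = 2.
  L[2][0] = (-3) / L[0][0] = -3.
  L[2][1] = (-6) / L[1][1] = -3.
Step 3: L[2][2] = √(4) = 2.
  L[3][0] = (2) / L[0][0] = 2.
  L[3][1] = (2) / L[1][1] = 1.
  L[3][2] = (-4) / L[2][2] = -2.
Step 4: L[3][3] = √(4) = 2.

L[3][3] = 2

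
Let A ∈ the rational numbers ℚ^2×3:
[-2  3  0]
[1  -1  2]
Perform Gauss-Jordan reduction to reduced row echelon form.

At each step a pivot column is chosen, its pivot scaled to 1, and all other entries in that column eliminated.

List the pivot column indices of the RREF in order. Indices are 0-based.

pivot(0,0)=-2: scale R0 → (1, -3/2, 0)
  clear (1,0): R1 −= (1)R0 → (0, 1/2, 2)
pivot(1,1)=1/2: scale R1 → (0, 1, 4)
  clear (0,1): R0 −= (-3/2)R1 → (1, 0, 6)

pivot columns: 0, 1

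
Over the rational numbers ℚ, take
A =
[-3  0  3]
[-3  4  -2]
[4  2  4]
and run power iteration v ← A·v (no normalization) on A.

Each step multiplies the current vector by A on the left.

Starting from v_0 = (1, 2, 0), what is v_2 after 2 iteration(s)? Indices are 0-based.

v_2 = (33, 13, 30)

v_0 = (1, 2, 0).
v_1 = A·v_0 = (-3, 5, 8).
v_2 = A·v_1 = (33, 13, 30).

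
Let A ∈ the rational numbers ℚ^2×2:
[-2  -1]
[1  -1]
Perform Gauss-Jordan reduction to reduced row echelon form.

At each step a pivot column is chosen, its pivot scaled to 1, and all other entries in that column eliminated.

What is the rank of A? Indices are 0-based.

rank = 2

[1] R0 /= -2  ⇒  (1, 1/2)
     R1 -= 1·R0  ⇒  (0, -3/2)
[2] R1 /= -3/2  ⇒  (0, 1)
     R0 -= 1/2·R1  ⇒  (1, 0)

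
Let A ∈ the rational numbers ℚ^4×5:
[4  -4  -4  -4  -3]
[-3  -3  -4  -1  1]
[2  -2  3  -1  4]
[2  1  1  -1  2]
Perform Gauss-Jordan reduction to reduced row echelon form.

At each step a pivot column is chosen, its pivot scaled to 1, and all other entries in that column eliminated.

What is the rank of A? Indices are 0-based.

pivot(0,0)=4: scale R0 → (1, -1, -1, -1, -3/4)
  clear (1,0): R1 −= (-3)R0 → (0, -6, -7, -4, -5/4)
  clear (2,0): R2 −= (2)R0 → (0, 0, 5, 1, 11/2)
  clear (3,0): R3 −= (2)R0 → (0, 3, 3, 1, 7/2)
pivot(1,1)=-6: scale R1 → (0, 1, 7/6, 2/3, 5/24)
  clear (0,1): R0 −= (-1)R1 → (1, 0, 1/6, -1/3, -13/24)
  clear (3,1): R3 −= (3)R1 → (0, 0, -1/2, -1, 23/8)
pivot(2,2)=5: scale R2 → (0, 0, 1, 1/5, 11/10)
  clear (0,2): R0 −= (1/6)R2 → (1, 0, 0, -11/30, -29/40)
  clear (1,2): R1 −= (7/6)R2 → (0, 1, 0, 13/30, -43/40)
  clear (3,2): R3 −= (-1/2)R2 → (0, 0, 0, -9/10, 137/40)
pivot(3,3)=-9/10: scale R3 → (0, 0, 0, 1, -137/36)
  clear (0,3): R0 −= (-11/30)R3 → (1, 0, 0, 0, -229/108)
  clear (1,3): R1 −= (13/30)R3 → (0, 1, 0, 0, 31/54)
  clear (2,3): R2 −= (1/5)R3 → (0, 0, 1, 0, 67/36)

rank = 4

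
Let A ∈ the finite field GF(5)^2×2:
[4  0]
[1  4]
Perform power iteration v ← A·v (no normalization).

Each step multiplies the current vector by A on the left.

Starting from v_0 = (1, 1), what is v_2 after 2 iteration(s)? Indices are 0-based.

v_2 = (1, 4)

v_0 = (1, 1).
v_1 = A·v_0 = (4, 0).
v_2 = A·v_1 = (1, 4).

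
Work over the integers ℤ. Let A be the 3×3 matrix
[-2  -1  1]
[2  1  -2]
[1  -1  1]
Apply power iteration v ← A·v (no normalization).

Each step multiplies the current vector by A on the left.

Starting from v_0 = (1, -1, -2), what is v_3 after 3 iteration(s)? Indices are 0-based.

v_0 = (1, -1, -2).
v_1 = A·v_0 = (-3, 5, 0).
v_2 = A·v_1 = (1, -1, -8).
v_3 = A·v_2 = (-9, 17, -6).

v_3 = (-9, 17, -6)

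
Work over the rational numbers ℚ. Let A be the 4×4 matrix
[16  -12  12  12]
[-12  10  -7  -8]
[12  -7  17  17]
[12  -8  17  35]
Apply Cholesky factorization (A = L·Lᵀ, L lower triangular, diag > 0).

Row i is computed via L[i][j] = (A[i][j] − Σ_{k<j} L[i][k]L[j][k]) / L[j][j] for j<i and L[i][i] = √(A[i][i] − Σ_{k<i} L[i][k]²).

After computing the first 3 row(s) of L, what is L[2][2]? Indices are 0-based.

L[2][2] = 2

Step 1: L[0][0] = √(16) = 4.
  L[1][0] = (-12) / L[0][0] = -3.
Step 2: L[1][1] = √(1) = 1.
  L[2][0] = (12) / L[0][0] = 3.
  L[2][1] = (2) / L[1][1] = 2.
Step 3: L[2][2] = √(4) = 2.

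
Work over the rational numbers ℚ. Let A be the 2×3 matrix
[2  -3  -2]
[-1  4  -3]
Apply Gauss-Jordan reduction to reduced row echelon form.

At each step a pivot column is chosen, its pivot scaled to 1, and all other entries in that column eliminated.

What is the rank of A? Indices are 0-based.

rank = 2

pivot(0,0)=2: scale R0 → (1, -3/2, -1)
  clear (1,0): R1 −= (-1)R0 → (0, 5/2, -4)
pivot(1,1)=5/2: scale R1 → (0, 1, -8/5)
  clear (0,1): R0 −= (-3/2)R1 → (1, 0, -17/5)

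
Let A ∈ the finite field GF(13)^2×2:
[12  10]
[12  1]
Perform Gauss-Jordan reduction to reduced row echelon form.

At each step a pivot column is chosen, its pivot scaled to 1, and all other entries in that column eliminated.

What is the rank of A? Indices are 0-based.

rank = 2

pivot(0,0)=12: scale R0 → (1, 3)
  clear (1,0): R1 −= (12)R0 → (0, 4)
pivot(1,1)=4: scale R1 → (0, 1)
  clear (0,1): R0 −= (3)R1 → (1, 0)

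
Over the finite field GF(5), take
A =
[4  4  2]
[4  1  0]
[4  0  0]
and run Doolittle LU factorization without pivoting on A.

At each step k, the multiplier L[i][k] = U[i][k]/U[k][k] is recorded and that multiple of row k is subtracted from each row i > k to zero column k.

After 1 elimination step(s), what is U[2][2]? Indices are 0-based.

U[2][2] = 3

[col 0] pivot 4
  R1 -= 1*R0 → (0, 2, 3)  (L[1][0] := 1)
  R2 -= 1*R0 → (0, 1, 3)  (L[2][0] := 1)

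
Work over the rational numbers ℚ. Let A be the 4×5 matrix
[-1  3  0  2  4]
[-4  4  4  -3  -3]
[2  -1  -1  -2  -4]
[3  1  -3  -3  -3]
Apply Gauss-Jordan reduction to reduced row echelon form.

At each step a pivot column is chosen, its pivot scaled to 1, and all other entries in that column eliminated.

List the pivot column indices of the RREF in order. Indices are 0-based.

pivot(0,0)=-1: scale R0 → (1, -3, 0, -2, -4)
  clear (1,0): R1 −= (-4)R0 → (0, -8, 4, -11, -19)
  clear (2,0): R2 −= (2)R0 → (0, 5, -1, 2, 4)
  clear (3,0): R3 −= (3)R0 → (0, 10, -3, 3, 9)
pivot(1,1)=-8: scale R1 → (0, 1, -1/2, 11/8, 19/8)
  clear (0,1): R0 −= (-3)R1 → (1, 0, -3/2, 17/8, 25/8)
  clear (2,1): R2 −= (5)R1 → (0, 0, 3/2, -39/8, -63/8)
  clear (3,1): R3 −= (10)R1 → (0, 0, 2, -43/4, -59/4)
pivot(2,2)=3/2: scale R2 → (0, 0, 1, -13/4, -21/4)
  clear (0,2): R0 −= (-3/2)R2 → (1, 0, 0, -11/4, -19/4)
  clear (1,2): R1 −= (-1/2)R2 → (0, 1, 0, -1/4, -1/4)
  clear (3,2): R3 −= (2)R2 → (0, 0, 0, -17/4, -17/4)
pivot(3,3)=-17/4: scale R3 → (0, 0, 0, 1, 1)
  clear (0,3): R0 −= (-11/4)R3 → (1, 0, 0, 0, -2)
  clear (1,3): R1 −= (-1/4)R3 → (0, 1, 0, 0, 0)
  clear (2,3): R2 −= (-13/4)R3 → (0, 0, 1, 0, -2)

pivot columns: 0, 1, 2, 3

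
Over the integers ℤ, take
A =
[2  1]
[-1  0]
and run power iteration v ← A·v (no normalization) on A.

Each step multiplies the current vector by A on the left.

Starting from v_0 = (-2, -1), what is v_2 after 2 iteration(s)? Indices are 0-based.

v_0 = (-2, -1).
v_1 = A·v_0 = (-5, 2).
v_2 = A·v_1 = (-8, 5).

v_2 = (-8, 5)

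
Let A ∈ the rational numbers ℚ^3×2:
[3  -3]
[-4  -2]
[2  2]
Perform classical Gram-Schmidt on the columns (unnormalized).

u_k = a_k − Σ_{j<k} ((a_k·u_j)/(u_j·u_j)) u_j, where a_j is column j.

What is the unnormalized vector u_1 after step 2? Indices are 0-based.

u_1 = (-96/29, -46/29, 52/29)

Step 1: u_0 = a_0 = (3, -4, 2).
Step 2: u_1 = a_1 − (3/29)·u_0 = (-96/29, -46/29, 52/29).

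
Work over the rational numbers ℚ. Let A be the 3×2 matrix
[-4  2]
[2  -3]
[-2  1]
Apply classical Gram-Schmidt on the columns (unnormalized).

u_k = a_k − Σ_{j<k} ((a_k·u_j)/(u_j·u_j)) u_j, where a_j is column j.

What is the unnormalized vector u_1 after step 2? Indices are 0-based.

u_1 = (-2/3, -5/3, -1/3)

Step 1: u_0 = a_0 = (-4, 2, -2).
Step 2: u_1 = a_1 − (-2/3)·u_0 = (-2/3, -5/3, -1/3).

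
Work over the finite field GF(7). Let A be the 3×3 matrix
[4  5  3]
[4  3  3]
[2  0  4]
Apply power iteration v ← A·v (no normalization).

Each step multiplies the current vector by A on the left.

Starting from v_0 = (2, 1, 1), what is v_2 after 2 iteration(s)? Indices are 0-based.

v_2 = (4, 4, 1)

v_0 = (2, 1, 1).
v_1 = A·v_0 = (2, 0, 1).
v_2 = A·v_1 = (4, 4, 1).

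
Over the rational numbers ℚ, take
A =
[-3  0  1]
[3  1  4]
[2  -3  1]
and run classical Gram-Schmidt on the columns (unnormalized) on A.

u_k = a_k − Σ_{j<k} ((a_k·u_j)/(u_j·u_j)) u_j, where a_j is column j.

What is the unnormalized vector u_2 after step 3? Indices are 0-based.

u_2 = (550/211, 450/211, 150/211)

Step 1: u_0 = a_0 = (-3, 3, 2).
Step 2: u_1 = a_1 − (-3/22)·u_0 = (-9/22, 31/22, -30/11).
Step 3: u_2 = a_2 − (1/2)·u_0 − (55/211)·u_1 = (550/211, 450/211, 150/211).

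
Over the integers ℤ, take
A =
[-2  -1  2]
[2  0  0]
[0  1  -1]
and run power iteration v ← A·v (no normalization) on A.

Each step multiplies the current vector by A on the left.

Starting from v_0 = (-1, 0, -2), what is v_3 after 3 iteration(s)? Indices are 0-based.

v_3 = (-24, 20, 0)

v_0 = (-1, 0, -2).
v_1 = A·v_0 = (-2, -2, 2).
v_2 = A·v_1 = (10, -4, -4).
v_3 = A·v_2 = (-24, 20, 0).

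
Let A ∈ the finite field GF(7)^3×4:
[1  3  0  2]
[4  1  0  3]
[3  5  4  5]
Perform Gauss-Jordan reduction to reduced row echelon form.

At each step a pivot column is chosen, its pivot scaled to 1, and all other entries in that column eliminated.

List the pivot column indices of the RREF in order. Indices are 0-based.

step 1: normalize row 0 (÷1) = (1, 3, 0, 2)
  row 1: subtract 4×row0 = (0, 3, 0, 2)
  row 2: subtract 3×row0 = (0, 3, 4, 6)
step 2: normalize row 1 (÷3) = (0, 1, 0, 3)
  row 0: subtract 3×row1 = (1, 0, 0, 0)
  row 2: subtract 3×row1 = (0, 0, 4, 4)
step 3: normalize row 2 (÷4) = (0, 0, 1, 1)

pivot columns: 0, 1, 2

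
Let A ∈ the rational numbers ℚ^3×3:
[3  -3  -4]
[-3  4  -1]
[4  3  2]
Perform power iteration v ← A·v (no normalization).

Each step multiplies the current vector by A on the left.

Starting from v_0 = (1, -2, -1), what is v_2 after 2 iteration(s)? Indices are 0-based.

v_0 = (1, -2, -1).
v_1 = A·v_0 = (13, -10, -4).
v_2 = A·v_1 = (85, -75, 14).

v_2 = (85, -75, 14)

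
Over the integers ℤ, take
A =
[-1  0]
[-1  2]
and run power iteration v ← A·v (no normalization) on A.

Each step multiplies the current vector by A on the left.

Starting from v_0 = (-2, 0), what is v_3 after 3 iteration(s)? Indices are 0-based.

v_3 = (2, 6)

v_0 = (-2, 0).
v_1 = A·v_0 = (2, 2).
v_2 = A·v_1 = (-2, 2).
v_3 = A·v_2 = (2, 6).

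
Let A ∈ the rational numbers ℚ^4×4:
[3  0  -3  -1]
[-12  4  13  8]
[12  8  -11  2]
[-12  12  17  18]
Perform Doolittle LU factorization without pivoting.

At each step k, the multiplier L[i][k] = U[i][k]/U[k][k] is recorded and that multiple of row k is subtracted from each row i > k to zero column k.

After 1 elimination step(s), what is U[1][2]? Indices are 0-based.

U[1][2] = 1

k=0: U[0][0]=3
  eliminate (1,0): mult=-4, new row 1: (0, 4, 1, 4); set L[1][0]=-4
  eliminate (2,0): mult=4, new row 2: (0, 8, 1, 6); set L[2][0]=4
  eliminate (3,0): mult=-4, new row 3: (0, 12, 5, 14); set L[3][0]=-4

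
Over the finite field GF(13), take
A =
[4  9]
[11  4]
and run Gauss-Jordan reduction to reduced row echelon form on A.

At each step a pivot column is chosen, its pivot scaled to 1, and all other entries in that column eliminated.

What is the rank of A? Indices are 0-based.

[1] R0 /= 4  ⇒  (1, 12)
     R1 -= 11·R0  ⇒  (0, 2)
[2] R1 /= 2  ⇒  (0, 1)
     R0 -= 12·R1  ⇒  (1, 0)

rank = 2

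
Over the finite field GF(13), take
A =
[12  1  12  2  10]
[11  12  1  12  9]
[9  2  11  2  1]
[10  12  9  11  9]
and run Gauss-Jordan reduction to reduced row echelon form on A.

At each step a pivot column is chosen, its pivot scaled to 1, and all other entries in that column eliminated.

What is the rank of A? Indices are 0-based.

rank = 4

step 1: normalize row 0 (÷12) = (1, 12, 1, 11, 3)
  row 1: subtract 11×row0 = (0, 10, 3, 8, 2)
  row 2: subtract 9×row0 = (0, 11, 2, 7, 0)
  row 3: subtract 10×row0 = (0, 9, 12, 5, 5)
step 2: normalize row 1 (÷10) = (0, 1, 12, 6, 8)
  row 0: subtract 12×row1 = (1, 0, 0, 4, 11)
  row 2: subtract 11×row1 = (0, 0, 0, 6, 3)
  row 3: subtract 9×row1 = (0, 0, 8, 3, 11)
step 3: exchange rows 2,3
step 3: normalize row 2 (÷8) = (0, 0, 1, 2, 3)
  row 1: subtract 12×row2 = (0, 1, 0, 8, 11)
step 4: normalize row 3 (÷6) = (0, 0, 0, 1, 7)
  row 0: subtract 4×row3 = (1, 0, 0, 0, 9)
  row 1: subtract 8×row3 = (0, 1, 0, 0, 7)
  row 2: subtract 2×row3 = (0, 0, 1, 0, 2)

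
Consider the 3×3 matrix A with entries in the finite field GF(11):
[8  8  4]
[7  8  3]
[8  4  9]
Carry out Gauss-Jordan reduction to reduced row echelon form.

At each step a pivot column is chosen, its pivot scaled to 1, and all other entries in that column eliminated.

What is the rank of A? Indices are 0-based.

[1] R0 /= 8  ⇒  (1, 1, 6)
     R1 -= 7·R0  ⇒  (0, 1, 5)
     R2 -= 8·R0  ⇒  (0, 7, 5)
[2] R1 /= 1  ⇒  (0, 1, 5)
     R0 -= 1·R1  ⇒  (1, 0, 1)
     R2 -= 7·R1  ⇒  (0, 0, 3)
[3] R2 /= 3  ⇒  (0, 0, 1)
     R0 -= 1·R2  ⇒  (1, 0, 0)
     R1 -= 5·R2  ⇒  (0, 1, 0)

rank = 3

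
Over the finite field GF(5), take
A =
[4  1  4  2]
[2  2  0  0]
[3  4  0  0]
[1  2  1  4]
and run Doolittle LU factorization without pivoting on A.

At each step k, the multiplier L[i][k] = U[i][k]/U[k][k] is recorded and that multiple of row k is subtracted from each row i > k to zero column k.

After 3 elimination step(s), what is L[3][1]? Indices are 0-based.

L[3][1] = 2

k=0: U[0][0]=4
  eliminate (1,0): mult=3, new row 1: (0, 4, 3, 4); set L[1][0]=3
  eliminate (2,0): mult=2, new row 2: (0, 2, 2, 1); set L[2][0]=2
  eliminate (3,0): mult=4, new row 3: (0, 3, 0, 1); set L[3][0]=4
k=1: U[1][1]=4
  eliminate (2,1): mult=3, new row 2: (0, 0, 3, 4); set L[2][1]=3
  eliminate (3,1): mult=2, new row 3: (0, 0, 4, 3); set L[3][1]=2
k=2: U[2][2]=3
  eliminate (3,2): mult=3, new row 3: (0, 0, 0, 1); set L[3][2]=3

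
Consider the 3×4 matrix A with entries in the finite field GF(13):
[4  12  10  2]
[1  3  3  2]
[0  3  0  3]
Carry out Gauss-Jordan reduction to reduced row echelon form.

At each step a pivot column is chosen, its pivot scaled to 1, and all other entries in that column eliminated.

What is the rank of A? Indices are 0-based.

[1] R0 /= 4  ⇒  (1, 3, 9, 7)
     R1 -= 1·R0  ⇒  (0, 0, 7, 8)
[2] R1 <-> R2
[2] R1 /= 3  ⇒  (0, 1, 0, 1)
     R0 -= 3·R1  ⇒  (1, 0, 9, 4)
[3] R2 /= 7  ⇒  (0, 0, 1, 3)
     R0 -= 9·R2  ⇒  (1, 0, 0, 3)

rank = 3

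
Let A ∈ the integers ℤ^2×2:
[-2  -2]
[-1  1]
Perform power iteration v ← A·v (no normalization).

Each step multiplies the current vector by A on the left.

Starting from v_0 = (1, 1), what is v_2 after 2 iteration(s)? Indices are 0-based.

v_2 = (8, 4)

v_0 = (1, 1).
v_1 = A·v_0 = (-4, 0).
v_2 = A·v_1 = (8, 4).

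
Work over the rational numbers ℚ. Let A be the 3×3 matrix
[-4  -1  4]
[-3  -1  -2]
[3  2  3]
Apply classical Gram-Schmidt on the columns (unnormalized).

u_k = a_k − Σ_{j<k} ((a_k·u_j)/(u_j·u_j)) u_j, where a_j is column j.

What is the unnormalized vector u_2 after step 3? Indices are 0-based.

u_2 = (57/35, -19/7, -19/35)

Step 1: u_0 = a_0 = (-4, -3, 3).
Step 2: u_1 = a_1 − (13/34)·u_0 = (9/17, 5/34, 29/34).
Step 3: u_2 = a_2 − (-1/34)·u_0 − (149/35)·u_1 = (57/35, -19/7, -19/35).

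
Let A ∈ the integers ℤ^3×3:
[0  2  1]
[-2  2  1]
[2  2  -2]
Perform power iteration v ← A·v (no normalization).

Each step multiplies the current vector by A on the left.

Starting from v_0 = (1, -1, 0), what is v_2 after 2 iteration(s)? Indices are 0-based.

v_2 = (-8, -4, -12)

v_0 = (1, -1, 0).
v_1 = A·v_0 = (-2, -4, 0).
v_2 = A·v_1 = (-8, -4, -12).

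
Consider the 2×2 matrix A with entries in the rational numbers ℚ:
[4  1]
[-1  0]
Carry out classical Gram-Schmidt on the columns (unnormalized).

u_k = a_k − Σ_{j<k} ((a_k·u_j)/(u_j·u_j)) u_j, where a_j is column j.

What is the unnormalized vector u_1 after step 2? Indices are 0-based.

Step 1: u_0 = a_0 = (4, -1).
Step 2: u_1 = a_1 − (4/17)·u_0 = (1/17, 4/17).

u_1 = (1/17, 4/17)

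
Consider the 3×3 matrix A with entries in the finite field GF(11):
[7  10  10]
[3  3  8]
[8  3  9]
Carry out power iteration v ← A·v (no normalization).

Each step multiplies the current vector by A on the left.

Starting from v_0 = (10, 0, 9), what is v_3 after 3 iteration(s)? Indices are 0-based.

v_0 = (10, 0, 9).
v_1 = A·v_0 = (6, 3, 7).
v_2 = A·v_1 = (10, 6, 10).
v_3 = A·v_2 = (10, 7, 1).

v_3 = (10, 7, 1)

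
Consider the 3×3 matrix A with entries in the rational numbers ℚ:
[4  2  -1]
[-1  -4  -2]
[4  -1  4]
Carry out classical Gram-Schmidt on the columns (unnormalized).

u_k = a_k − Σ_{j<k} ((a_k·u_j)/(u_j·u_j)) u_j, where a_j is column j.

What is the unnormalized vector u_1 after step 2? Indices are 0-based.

u_1 = (34/33, -124/33, -65/33)

Step 1: u_0 = a_0 = (4, -1, 4).
Step 2: u_1 = a_1 − (8/33)·u_0 = (34/33, -124/33, -65/33).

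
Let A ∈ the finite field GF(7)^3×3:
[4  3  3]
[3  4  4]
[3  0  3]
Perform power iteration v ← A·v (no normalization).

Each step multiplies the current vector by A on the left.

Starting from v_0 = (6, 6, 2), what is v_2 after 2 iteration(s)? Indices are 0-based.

v_0 = (6, 6, 2).
v_1 = A·v_0 = (6, 1, 3).
v_2 = A·v_1 = (1, 6, 6).

v_2 = (1, 6, 6)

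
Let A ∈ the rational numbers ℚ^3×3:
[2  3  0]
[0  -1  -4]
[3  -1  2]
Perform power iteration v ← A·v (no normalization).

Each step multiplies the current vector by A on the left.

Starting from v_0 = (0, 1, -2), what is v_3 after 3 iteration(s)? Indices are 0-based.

v_3 = (93, 19, 52)

v_0 = (0, 1, -2).
v_1 = A·v_0 = (3, 7, -5).
v_2 = A·v_1 = (27, 13, -8).
v_3 = A·v_2 = (93, 19, 52).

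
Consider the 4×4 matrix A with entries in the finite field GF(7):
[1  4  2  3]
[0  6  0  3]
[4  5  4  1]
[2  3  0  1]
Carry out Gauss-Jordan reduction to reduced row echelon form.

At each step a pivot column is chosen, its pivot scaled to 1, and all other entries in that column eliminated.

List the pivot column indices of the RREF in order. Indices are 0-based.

pivot columns: 0, 1, 2, 3

[1] R0 /= 1  ⇒  (1, 4, 2, 3)
     R2 -= 4·R0  ⇒  (0, 3, 3, 3)
     R3 -= 2·R0  ⇒  (0, 2, 3, 2)
[2] R1 /= 6  ⇒  (0, 1, 0, 4)
     R0 -= 4·R1  ⇒  (1, 0, 2, 1)
     R2 -= 3·R1  ⇒  (0, 0, 3, 5)
     R3 -= 2·R1  ⇒  (0, 0, 3, 1)
[3] R2 /= 3  ⇒  (0, 0, 1, 4)
     R0 -= 2·R2  ⇒  (1, 0, 0, 0)
     R3 -= 3·R2  ⇒  (0, 0, 0, 3)
[4] R3 /= 3  ⇒  (0, 0, 0, 1)
     R1 -= 4·R3  ⇒  (0, 1, 0, 0)
     R2 -= 4·R3  ⇒  (0, 0, 1, 0)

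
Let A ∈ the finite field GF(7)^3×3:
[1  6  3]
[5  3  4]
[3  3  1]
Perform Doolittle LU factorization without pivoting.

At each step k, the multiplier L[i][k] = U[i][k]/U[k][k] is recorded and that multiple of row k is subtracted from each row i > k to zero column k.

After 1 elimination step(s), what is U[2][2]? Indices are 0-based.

Step 1: pivot at (0,0) is 1.
  row1 ← row1 − (5)·row0  ⇒  L[1][0]=5, U row1=(0, 1, 3)
  row2 ← row2 − (3)·row0  ⇒  L[2][0]=3, U row2=(0, 6, 6)

U[2][2] = 6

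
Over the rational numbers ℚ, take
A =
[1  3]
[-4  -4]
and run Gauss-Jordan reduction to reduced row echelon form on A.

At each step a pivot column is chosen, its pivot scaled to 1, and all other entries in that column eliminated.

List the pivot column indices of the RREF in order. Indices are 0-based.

step 1: normalize row 0 (÷1) = (1, 3)
  row 1: subtract -4×row0 = (0, 8)
step 2: normalize row 1 (÷8) = (0, 1)
  row 0: subtract 3×row1 = (1, 0)

pivot columns: 0, 1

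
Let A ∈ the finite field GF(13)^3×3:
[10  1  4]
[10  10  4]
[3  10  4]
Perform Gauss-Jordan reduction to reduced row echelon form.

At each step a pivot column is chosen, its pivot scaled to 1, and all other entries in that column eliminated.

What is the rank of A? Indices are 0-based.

rank = 3

step 1: normalize row 0 (÷10) = (1, 4, 3)
  row 1: subtract 10×row0 = (0, 9, 0)
  row 2: subtract 3×row0 = (0, 11, 8)
step 2: normalize row 1 (÷9) = (0, 1, 0)
  row 0: subtract 4×row1 = (1, 0, 3)
  row 2: subtract 11×row1 = (0, 0, 8)
step 3: normalize row 2 (÷8) = (0, 0, 1)
  row 0: subtract 3×row2 = (1, 0, 0)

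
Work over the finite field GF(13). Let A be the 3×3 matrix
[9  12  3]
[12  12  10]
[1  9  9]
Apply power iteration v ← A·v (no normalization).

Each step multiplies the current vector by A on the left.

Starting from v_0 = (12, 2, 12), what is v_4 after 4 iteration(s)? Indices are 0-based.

v_0 = (12, 2, 12).
v_1 = A·v_0 = (12, 2, 8).
v_2 = A·v_1 = (0, 1, 11).
v_3 = A·v_2 = (6, 5, 4).
v_4 = A·v_3 = (9, 3, 9).

v_4 = (9, 3, 9)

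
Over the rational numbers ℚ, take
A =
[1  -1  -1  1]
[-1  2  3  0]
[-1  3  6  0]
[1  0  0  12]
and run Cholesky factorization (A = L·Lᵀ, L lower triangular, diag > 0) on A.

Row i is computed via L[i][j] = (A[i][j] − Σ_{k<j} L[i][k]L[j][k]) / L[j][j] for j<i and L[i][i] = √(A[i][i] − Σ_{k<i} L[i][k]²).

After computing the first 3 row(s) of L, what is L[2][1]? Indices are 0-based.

Step 1: L[0][0] = √(1) = 1.
  L[1][0] = (-1) / L[0][0] = -1.
Step 2: L[1][1] = √(1) = 1.
  L[2][0] = (-1) / L[0][0] = -1.
  L[2][1] = (2) / L[1][1] = 2.
Step 3: L[2][2] = √(1) = 1.

L[2][1] = 2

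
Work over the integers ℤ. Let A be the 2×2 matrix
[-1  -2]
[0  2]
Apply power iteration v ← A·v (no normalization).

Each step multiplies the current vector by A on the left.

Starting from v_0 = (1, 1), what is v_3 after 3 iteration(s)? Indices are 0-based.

v_0 = (1, 1).
v_1 = A·v_0 = (-3, 2).
v_2 = A·v_1 = (-1, 4).
v_3 = A·v_2 = (-7, 8).

v_3 = (-7, 8)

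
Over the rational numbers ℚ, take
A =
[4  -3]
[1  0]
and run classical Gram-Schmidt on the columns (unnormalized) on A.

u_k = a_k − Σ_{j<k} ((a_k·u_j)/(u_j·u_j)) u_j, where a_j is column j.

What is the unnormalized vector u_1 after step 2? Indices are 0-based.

Step 1: u_0 = a_0 = (4, 1).
Step 2: u_1 = a_1 − (-12/17)·u_0 = (-3/17, 12/17).

u_1 = (-3/17, 12/17)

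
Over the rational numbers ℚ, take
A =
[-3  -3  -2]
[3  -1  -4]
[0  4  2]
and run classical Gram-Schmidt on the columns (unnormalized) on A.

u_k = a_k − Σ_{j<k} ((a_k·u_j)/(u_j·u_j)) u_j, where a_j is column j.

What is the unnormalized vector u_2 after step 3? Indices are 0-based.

u_2 = (-4/3, -4/3, -4/3)

Step 1: u_0 = a_0 = (-3, 3, 0).
Step 2: u_1 = a_1 − (1/3)·u_0 = (-2, -2, 4).
Step 3: u_2 = a_2 − (-1/3)·u_0 − (5/6)·u_1 = (-4/3, -4/3, -4/3).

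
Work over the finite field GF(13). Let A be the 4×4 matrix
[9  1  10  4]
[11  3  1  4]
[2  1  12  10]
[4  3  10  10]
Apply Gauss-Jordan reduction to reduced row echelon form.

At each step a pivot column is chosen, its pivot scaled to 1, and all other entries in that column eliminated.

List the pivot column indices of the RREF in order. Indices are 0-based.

[1] R0 /= 9  ⇒  (1, 3, 4, 12)
     R1 -= 11·R0  ⇒  (0, 9, 9, 2)
     R2 -= 2·R0  ⇒  (0, 8, 4, 12)
     R3 -= 4·R0  ⇒  (0, 4, 7, 1)
[2] R1 /= 9  ⇒  (0, 1, 1, 6)
     R0 -= 3·R1  ⇒  (1, 0, 1, 7)
     R2 -= 8·R1  ⇒  (0, 0, 9, 3)
     R3 -= 4·R1  ⇒  (0, 0, 3, 3)
[3] R2 /= 9  ⇒  (0, 0, 1, 9)
     R0 -= 1·R2  ⇒  (1, 0, 0, 11)
     R1 -= 1·R2  ⇒  (0, 1, 0, 10)
     R3 -= 3·R2  ⇒  (0, 0, 0, 2)
[4] R3 /= 2  ⇒  (0, 0, 0, 1)
     R0 -= 11·R3  ⇒  (1, 0, 0, 0)
     R1 -= 10·R3  ⇒  (0, 1, 0, 0)
     R2 -= 9·R3  ⇒  (0, 0, 1, 0)

pivot columns: 0, 1, 2, 3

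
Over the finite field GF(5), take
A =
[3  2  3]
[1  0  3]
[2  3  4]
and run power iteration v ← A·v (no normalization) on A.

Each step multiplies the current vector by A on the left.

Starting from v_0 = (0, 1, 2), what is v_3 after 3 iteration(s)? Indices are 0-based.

v_3 = (3, 3, 3)

v_0 = (0, 1, 2).
v_1 = A·v_0 = (3, 1, 1).
v_2 = A·v_1 = (4, 1, 3).
v_3 = A·v_2 = (3, 3, 3).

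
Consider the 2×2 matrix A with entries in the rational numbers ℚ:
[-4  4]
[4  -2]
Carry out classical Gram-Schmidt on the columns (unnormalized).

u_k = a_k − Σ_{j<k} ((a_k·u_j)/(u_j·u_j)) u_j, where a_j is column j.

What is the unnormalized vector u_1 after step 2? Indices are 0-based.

u_1 = (1, 1)

Step 1: u_0 = a_0 = (-4, 4).
Step 2: u_1 = a_1 − (-3/4)·u_0 = (1, 1).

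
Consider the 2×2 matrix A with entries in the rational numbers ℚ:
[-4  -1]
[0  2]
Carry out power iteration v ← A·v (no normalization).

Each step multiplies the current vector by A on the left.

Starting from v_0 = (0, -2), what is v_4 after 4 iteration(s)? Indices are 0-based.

v_4 = (-80, -32)

v_0 = (0, -2).
v_1 = A·v_0 = (2, -4).
v_2 = A·v_1 = (-4, -8).
v_3 = A·v_2 = (24, -16).
v_4 = A·v_3 = (-80, -32).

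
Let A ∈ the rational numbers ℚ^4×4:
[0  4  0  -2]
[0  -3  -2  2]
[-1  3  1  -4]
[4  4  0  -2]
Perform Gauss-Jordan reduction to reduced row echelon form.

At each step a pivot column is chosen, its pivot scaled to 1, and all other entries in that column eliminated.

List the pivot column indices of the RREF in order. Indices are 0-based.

pivot columns: 0, 1, 2, 3

pivot(0,0): swap R0↔R2
pivot(0,0)=-1: scale R0 → (1, -3, -1, 4)
  clear (3,0): R3 −= (4)R0 → (0, 16, 4, -18)
pivot(1,1)=-3: scale R1 → (0, 1, 2/3, -2/3)
  clear (0,1): R0 −= (-3)R1 → (1, 0, 1, 2)
  clear (2,1): R2 −= (4)R1 → (0, 0, -8/3, 2/3)
  clear (3,1): R3 −= (16)R1 → (0, 0, -20/3, -22/3)
pivot(2,2)=-8/3: scale R2 → (0, 0, 1, -1/4)
  clear (0,2): R0 −= (1)R2 → (1, 0, 0, 9/4)
  clear (1,2): R1 −= (2/3)R2 → (0, 1, 0, -1/2)
  clear (3,2): R3 −= (-20/3)R2 → (0, 0, 0, -9)
pivot(3,3)=-9: scale R3 → (0, 0, 0, 1)
  clear (0,3): R0 −= (9/4)R3 → (1, 0, 0, 0)
  clear (1,3): R1 −= (-1/2)R3 → (0, 1, 0, 0)
  clear (2,3): R2 −= (-1/4)R3 → (0, 0, 1, 0)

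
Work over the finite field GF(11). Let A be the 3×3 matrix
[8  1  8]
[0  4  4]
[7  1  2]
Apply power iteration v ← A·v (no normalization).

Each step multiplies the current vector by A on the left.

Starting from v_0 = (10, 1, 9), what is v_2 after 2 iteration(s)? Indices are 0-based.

v_0 = (10, 1, 9).
v_1 = A·v_0 = (10, 7, 1).
v_2 = A·v_1 = (7, 10, 2).

v_2 = (7, 10, 2)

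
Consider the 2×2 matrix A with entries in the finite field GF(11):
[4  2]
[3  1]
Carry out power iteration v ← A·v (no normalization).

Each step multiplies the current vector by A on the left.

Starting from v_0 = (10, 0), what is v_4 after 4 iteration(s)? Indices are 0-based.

v_4 = (4, 5)

v_0 = (10, 0).
v_1 = A·v_0 = (7, 8).
v_2 = A·v_1 = (0, 7).
v_3 = A·v_2 = (3, 7).
v_4 = A·v_3 = (4, 5).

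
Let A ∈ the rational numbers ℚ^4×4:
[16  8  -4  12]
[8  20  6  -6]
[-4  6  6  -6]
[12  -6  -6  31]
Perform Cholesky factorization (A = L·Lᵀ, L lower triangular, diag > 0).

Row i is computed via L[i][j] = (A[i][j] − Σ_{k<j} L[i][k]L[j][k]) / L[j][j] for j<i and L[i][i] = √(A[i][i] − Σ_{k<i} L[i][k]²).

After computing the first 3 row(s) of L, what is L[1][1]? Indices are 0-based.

Step 1: L[0][0] = √(16) = 4.
  L[1][0] = (8) / L[0][0] = 2.
Step 2: L[1][1] = √(16) = 4.
  L[2][0] = (-4) / L[0][0] = -1.
  L[2][1] = (8) / L[1][1] = 2.
Step 3: L[2][2] = √(1) = 1.

L[1][1] = 4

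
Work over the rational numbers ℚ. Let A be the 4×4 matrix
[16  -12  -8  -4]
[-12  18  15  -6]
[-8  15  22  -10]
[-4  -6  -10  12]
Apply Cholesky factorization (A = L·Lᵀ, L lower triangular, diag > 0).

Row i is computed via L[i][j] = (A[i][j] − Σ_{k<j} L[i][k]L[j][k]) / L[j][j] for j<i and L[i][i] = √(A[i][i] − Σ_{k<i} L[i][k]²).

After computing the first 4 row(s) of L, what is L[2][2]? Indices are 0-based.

L[2][2] = 3

Step 1: L[0][0] = √(16) = 4.
  L[1][0] = (-12) / L[0][0] = -3.
Step 2: L[1][1] = √(9) = 3.
  L[2][0] = (-8) / L[0][0] = -2.
  L[2][1] = (9) / L[1][1] = 3.
Step 3: L[2][2] = √(9) = 3.
  L[3][0] = (-4) / L[0][0] = -1.
  L[3][1] = (-9) / L[1][1] = -3.
  L[3][2] = (-3) / L[2][2] = -1.
Step 4: L[3][3] = √(1) = 1.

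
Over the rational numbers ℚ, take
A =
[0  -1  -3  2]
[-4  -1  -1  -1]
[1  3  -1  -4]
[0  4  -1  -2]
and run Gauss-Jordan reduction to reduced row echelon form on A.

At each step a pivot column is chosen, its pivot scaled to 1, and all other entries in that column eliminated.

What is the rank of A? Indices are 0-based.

rank = 4

[1] R0 <-> R1
[1] R0 /= -4  ⇒  (1, 1/4, 1/4, 1/4)
     R2 -= 1·R0  ⇒  (0, 11/4, -5/4, -17/4)
[2] R1 /= -1  ⇒  (0, 1, 3, -2)
     R0 -= 1/4·R1  ⇒  (1, 0, -1/2, 3/4)
     R2 -= 11/4·R1  ⇒  (0, 0, -19/2, 5/4)
     R3 -= 4·R1  ⇒  (0, 0, -13, 6)
[3] R2 /= -19/2  ⇒  (0, 0, 1, -5/38)
     R0 -= -1/2·R2  ⇒  (1, 0, 0, 13/19)
     R1 -= 3·R2  ⇒  (0, 1, 0, -61/38)
     R3 -= -13·R2  ⇒  (0, 0, 0, 163/38)
[4] R3 /= 163/38  ⇒  (0, 0, 0, 1)
     R0 -= 13/19·R3  ⇒  (1, 0, 0, 0)
     R1 -= -61/38·R3  ⇒  (0, 1, 0, 0)
     R2 -= -5/38·R3  ⇒  (0, 0, 1, 0)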